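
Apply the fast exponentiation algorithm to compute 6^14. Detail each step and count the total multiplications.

Computing 6^14 by squaring (build up from 6^1; each line after the first costs one multiplication):

6^1 = 6
6^2 = (6^1)^2 = 6^2 = 36
6^3 = 6 * 6^2 = 6 * 36 = 216
6^6 = (6^3)^2 = 216^2 = 46656
6^7 = 6 * 6^6 = 6 * 46656 = 279936
6^14 = (6^7)^2 = 279936^2 = 78364164096

Result: 78364164096
Multiplications needed: 5 (5 lines after 6^1)

6^14 = 78364164096. Using exponentiation by squaring, this requires 5 multiplications. The key idea: if the exponent is even, square the half-power; if odd, multiply by the base once.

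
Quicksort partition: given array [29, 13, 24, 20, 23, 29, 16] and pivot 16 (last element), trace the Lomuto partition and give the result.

Lomuto partition with pivot = 16:

Initial array: [29, 13, 24, 20, 23, 29, 16]

arr[0]=29 > 16: no swap
arr[1]=13 <= 16: swap with position 0, array becomes [13, 29, 24, 20, 23, 29, 16]
arr[2]=24 > 16: no swap
arr[3]=20 > 16: no swap
arr[4]=23 > 16: no swap
arr[5]=29 > 16: no swap

Place pivot at position 1: [13, 16, 24, 20, 23, 29, 29]
Pivot position: 1

After partitioning with pivot 16, the array becomes [13, 16, 24, 20, 23, 29, 29]. The pivot is placed at index 1. All elements to the left of the pivot are <= 16, and all elements to the right are > 16.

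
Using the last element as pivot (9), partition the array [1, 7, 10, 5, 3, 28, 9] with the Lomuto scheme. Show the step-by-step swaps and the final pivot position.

Lomuto partition with pivot = 9:

Initial array: [1, 7, 10, 5, 3, 28, 9]

arr[0]=1 <= 9: swap with position 0, array becomes [1, 7, 10, 5, 3, 28, 9]
arr[1]=7 <= 9: swap with position 1, array becomes [1, 7, 10, 5, 3, 28, 9]
arr[2]=10 > 9: no swap
arr[3]=5 <= 9: swap with position 2, array becomes [1, 7, 5, 10, 3, 28, 9]
arr[4]=3 <= 9: swap with position 3, array becomes [1, 7, 5, 3, 10, 28, 9]
arr[5]=28 > 9: no swap

Place pivot at position 4: [1, 7, 5, 3, 9, 28, 10]
Pivot position: 4

After partitioning with pivot 9, the array becomes [1, 7, 5, 3, 9, 28, 10]. The pivot is placed at index 4. All elements to the left of the pivot are <= 9, and all elements to the right are > 9.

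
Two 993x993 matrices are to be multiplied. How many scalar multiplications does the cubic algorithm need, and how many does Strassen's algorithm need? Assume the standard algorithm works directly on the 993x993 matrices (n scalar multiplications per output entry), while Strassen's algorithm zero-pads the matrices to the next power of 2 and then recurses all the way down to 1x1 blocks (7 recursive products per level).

Matrix multiplication for 993x993 matrices:

Strassen's algorithm requires power-of-2 dimensions. Pad 993x993 to 1024x1024 (next power of 2).

Standard algorithm: 993^3 = 979146657 multiplications
Strassen's algorithm: 7^(log2(1024)) = 7^10 = 282475249 multiplications
Savings: 979146657 - 282475249 = 696671408 multiplications

Standard: 979146657 multiplications (993^3). Strassen: 282475249 multiplications (7^10, after padding to 1024x1024). Strassen reduces 8 recursive multiplications to 7 at each level.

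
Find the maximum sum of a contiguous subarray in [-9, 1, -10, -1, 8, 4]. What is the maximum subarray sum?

Using Kadane's algorithm on [-9, 1, -10, -1, 8, 4]:

Scanning through the array:
Position 1 (value 1): max_ending_here = 1, max_so_far = 1
Position 2 (value -10): max_ending_here = -9, max_so_far = 1
Position 3 (value -1): max_ending_here = -1, max_so_far = 1
Position 4 (value 8): max_ending_here = 8, max_so_far = 8
Position 5 (value 4): max_ending_here = 12, max_so_far = 12

Maximum subarray: [8, 4]
Maximum sum: 12

The maximum subarray is [8, 4] with sum 12. This subarray runs from index 4 to index 5.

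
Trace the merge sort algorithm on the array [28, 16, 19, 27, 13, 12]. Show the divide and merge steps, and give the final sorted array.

Merge sort trace:

Split: [28, 16, 19, 27, 13, 12] -> [28, 16, 19] and [27, 13, 12]
  Split: [28, 16, 19] -> [28] and [16, 19]
    Split: [16, 19] -> [16] and [19]
    Merge: [16] + [19] -> [16, 19]
  Merge: [28] + [16, 19] -> [16, 19, 28]
  Split: [27, 13, 12] -> [27] and [13, 12]
    Split: [13, 12] -> [13] and [12]
    Merge: [13] + [12] -> [12, 13]
  Merge: [27] + [12, 13] -> [12, 13, 27]
Merge: [16, 19, 28] + [12, 13, 27] -> [12, 13, 16, 19, 27, 28]

Final sorted array: [12, 13, 16, 19, 27, 28]

The merge sort proceeds by recursively splitting the array and merging sorted halves.
After all merges, the sorted array is [12, 13, 16, 19, 27, 28].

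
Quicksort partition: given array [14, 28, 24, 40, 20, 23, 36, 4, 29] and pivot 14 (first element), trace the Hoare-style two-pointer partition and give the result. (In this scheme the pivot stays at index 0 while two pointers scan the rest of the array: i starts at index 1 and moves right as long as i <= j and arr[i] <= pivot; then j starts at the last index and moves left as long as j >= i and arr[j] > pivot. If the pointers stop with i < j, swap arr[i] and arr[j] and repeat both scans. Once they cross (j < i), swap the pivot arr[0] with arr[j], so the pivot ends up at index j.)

Hoare-style two-pointer partition with pivot = 14:

Initial array: [14, 28, 24, 40, 20, 23, 36, 4, 29]

Pointers start at i = 1, j = 8.
i stops at index 1 (arr[1]=28 > 14), j stops at index 7 (arr[7]=4 <= 14): swap arr[1] and arr[7], array becomes [14, 4, 24, 40, 20, 23, 36, 28, 29]
i ends at 2, j ends at 1: the pointers have crossed (j < i), so scanning stops.

Swap pivot arr[0] with arr[1] to place pivot at position 1: [4, 14, 24, 40, 20, 23, 36, 28, 29]
Pivot position: 1

After partitioning with pivot 14, the array becomes [4, 14, 24, 40, 20, 23, 36, 28, 29]. The pivot is placed at index 1. All elements to the left of the pivot are <= 14, and all elements to the right are > 14.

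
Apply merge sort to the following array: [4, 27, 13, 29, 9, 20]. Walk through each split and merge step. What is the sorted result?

Merge sort trace:

Split: [4, 27, 13, 29, 9, 20] -> [4, 27, 13] and [29, 9, 20]
  Split: [4, 27, 13] -> [4] and [27, 13]
    Split: [27, 13] -> [27] and [13]
    Merge: [27] + [13] -> [13, 27]
  Merge: [4] + [13, 27] -> [4, 13, 27]
  Split: [29, 9, 20] -> [29] and [9, 20]
    Split: [9, 20] -> [9] and [20]
    Merge: [9] + [20] -> [9, 20]
  Merge: [29] + [9, 20] -> [9, 20, 29]
Merge: [4, 13, 27] + [9, 20, 29] -> [4, 9, 13, 20, 27, 29]

Final sorted array: [4, 9, 13, 20, 27, 29]

The merge sort proceeds by recursively splitting the array and merging sorted halves.
After all merges, the sorted array is [4, 9, 13, 20, 27, 29].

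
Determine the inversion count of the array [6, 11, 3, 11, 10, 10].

Finding inversions in [6, 11, 3, 11, 10, 10]:

(0, 2): arr[0]=6 > arr[2]=3
(1, 2): arr[1]=11 > arr[2]=3
(1, 4): arr[1]=11 > arr[4]=10
(1, 5): arr[1]=11 > arr[5]=10
(3, 4): arr[3]=11 > arr[4]=10
(3, 5): arr[3]=11 > arr[5]=10

Total inversions: 6

The array has 6 inversion(s): (0,2), (1,2), (1,4), (1,5), (3,4), (3,5). Each pair (i,j) satisfies i < j and arr[i] > arr[j].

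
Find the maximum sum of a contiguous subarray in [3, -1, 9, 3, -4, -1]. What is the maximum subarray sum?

Using Kadane's algorithm on [3, -1, 9, 3, -4, -1]:

Scanning through the array:
Position 1 (value -1): max_ending_here = 2, max_so_far = 3
Position 2 (value 9): max_ending_here = 11, max_so_far = 11
Position 3 (value 3): max_ending_here = 14, max_so_far = 14
Position 4 (value -4): max_ending_here = 10, max_so_far = 14
Position 5 (value -1): max_ending_here = 9, max_so_far = 14

Maximum subarray: [3, -1, 9, 3]
Maximum sum: 14

The maximum subarray is [3, -1, 9, 3] with sum 14. This subarray runs from index 0 to index 3.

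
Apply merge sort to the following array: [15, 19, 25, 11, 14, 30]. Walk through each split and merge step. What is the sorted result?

Merge sort trace:

Split: [15, 19, 25, 11, 14, 30] -> [15, 19, 25] and [11, 14, 30]
  Split: [15, 19, 25] -> [15] and [19, 25]
    Split: [19, 25] -> [19] and [25]
    Merge: [19] + [25] -> [19, 25]
  Merge: [15] + [19, 25] -> [15, 19, 25]
  Split: [11, 14, 30] -> [11] and [14, 30]
    Split: [14, 30] -> [14] and [30]
    Merge: [14] + [30] -> [14, 30]
  Merge: [11] + [14, 30] -> [11, 14, 30]
Merge: [15, 19, 25] + [11, 14, 30] -> [11, 14, 15, 19, 25, 30]

Final sorted array: [11, 14, 15, 19, 25, 30]

The merge sort proceeds by recursively splitting the array and merging sorted halves.
After all merges, the sorted array is [11, 14, 15, 19, 25, 30].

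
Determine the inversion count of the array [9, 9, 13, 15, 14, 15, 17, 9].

Finding inversions in [9, 9, 13, 15, 14, 15, 17, 9]:

(2, 7): arr[2]=13 > arr[7]=9
(3, 4): arr[3]=15 > arr[4]=14
(3, 7): arr[3]=15 > arr[7]=9
(4, 7): arr[4]=14 > arr[7]=9
(5, 7): arr[5]=15 > arr[7]=9
(6, 7): arr[6]=17 > arr[7]=9

Total inversions: 6

The array has 6 inversion(s): (2,7), (3,4), (3,7), (4,7), (5,7), (6,7). Each pair (i,j) satisfies i < j and arr[i] > arr[j].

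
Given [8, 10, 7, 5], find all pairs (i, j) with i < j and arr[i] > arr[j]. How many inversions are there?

Finding inversions in [8, 10, 7, 5]:

(0, 2): arr[0]=8 > arr[2]=7
(0, 3): arr[0]=8 > arr[3]=5
(1, 2): arr[1]=10 > arr[2]=7
(1, 3): arr[1]=10 > arr[3]=5
(2, 3): arr[2]=7 > arr[3]=5

Total inversions: 5

The array has 5 inversion(s): (0,2), (0,3), (1,2), (1,3), (2,3). Each pair (i,j) satisfies i < j and arr[i] > arr[j].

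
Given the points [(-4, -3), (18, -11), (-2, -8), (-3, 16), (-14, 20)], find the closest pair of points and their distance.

Computing all pairwise distances among 5 points:

d((-4, -3), (18, -11)) = 23.4094
d((-4, -3), (-2, -8)) = 5.3852 <-- minimum
d((-4, -3), (-3, 16)) = 19.0263
d((-4, -3), (-14, 20)) = 25.0799
d((18, -11), (-2, -8)) = 20.2237
d((18, -11), (-3, 16)) = 34.2053
d((18, -11), (-14, 20)) = 44.5533
d((-2, -8), (-3, 16)) = 24.0208
d((-2, -8), (-14, 20)) = 30.4631
d((-3, 16), (-14, 20)) = 11.7047

Closest pair: (-4, -3) and (-2, -8) with distance 5.3852

The closest pair is (-4, -3) and (-2, -8) with Euclidean distance 5.3852. For 5 points, brute-force pairwise comparison is shown above. For large n, the divide-and-conquer algorithm (sort by x, recurse on halves, check the dividing strip) achieves O(n log n).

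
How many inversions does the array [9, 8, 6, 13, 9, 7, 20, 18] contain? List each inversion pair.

Finding inversions in [9, 8, 6, 13, 9, 7, 20, 18]:

(0, 1): arr[0]=9 > arr[1]=8
(0, 2): arr[0]=9 > arr[2]=6
(0, 5): arr[0]=9 > arr[5]=7
(1, 2): arr[1]=8 > arr[2]=6
(1, 5): arr[1]=8 > arr[5]=7
(3, 4): arr[3]=13 > arr[4]=9
(3, 5): arr[3]=13 > arr[5]=7
(4, 5): arr[4]=9 > arr[5]=7
(6, 7): arr[6]=20 > arr[7]=18

Total inversions: 9

The array has 9 inversion(s): (0,1), (0,2), (0,5), (1,2), (1,5), (3,4), (3,5), (4,5), (6,7). Each pair (i,j) satisfies i < j and arr[i] > arr[j].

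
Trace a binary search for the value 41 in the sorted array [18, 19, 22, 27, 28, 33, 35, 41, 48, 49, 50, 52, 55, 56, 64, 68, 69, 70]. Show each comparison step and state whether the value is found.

Binary search for 41 in [18, 19, 22, 27, 28, 33, 35, 41, 48, 49, 50, 52, 55, 56, 64, 68, 69, 70]:

lo=0, hi=17, mid=8, arr[mid]=48 -> 48 > 41, search left half
lo=0, hi=7, mid=3, arr[mid]=27 -> 27 < 41, search right half
lo=4, hi=7, mid=5, arr[mid]=33 -> 33 < 41, search right half
lo=6, hi=7, mid=6, arr[mid]=35 -> 35 < 41, search right half
lo=7, hi=7, mid=7, arr[mid]=41 -> Found target at index 7!

Binary search finds 41 at index 7 after 5 comparisons. The search repeatedly halves the search space by comparing with the middle element.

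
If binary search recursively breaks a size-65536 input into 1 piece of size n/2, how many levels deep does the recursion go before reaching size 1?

For divide and conquer with division factor 2:

Problem sizes at each level:
Level 0: 65536
Level 1: 32768
Level 2: 16384
Level 3: 8192
Level 4: 4096
Level 5: 2048
Level 6: 1024
Level 7: 512
Level 8: 256
Level 9: 128
Level 10: 64
Level 11: 32
Level 12: 16
Level 13: 8
Level 14: 4
Level 15: 2
Level 16: 1

The root is level 0 and the size-1 base case is level 16 (the tree spans levels 0 through 16, i.e. 17 levels counting the root), so the depth is the number of divisions: log_2(65536) = 16

The recursion tree depth is log_2(65536) = 16. At each level, the problem size is divided by 2, so it takes 16 divisions to reduce to a base case of size 1. The algorithm makes 1 recursive call at each level.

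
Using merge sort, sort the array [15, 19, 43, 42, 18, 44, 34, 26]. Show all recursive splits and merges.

Merge sort trace:

Split: [15, 19, 43, 42, 18, 44, 34, 26] -> [15, 19, 43, 42] and [18, 44, 34, 26]
  Split: [15, 19, 43, 42] -> [15, 19] and [43, 42]
    Split: [15, 19] -> [15] and [19]
    Merge: [15] + [19] -> [15, 19]
    Split: [43, 42] -> [43] and [42]
    Merge: [43] + [42] -> [42, 43]
  Merge: [15, 19] + [42, 43] -> [15, 19, 42, 43]
  Split: [18, 44, 34, 26] -> [18, 44] and [34, 26]
    Split: [18, 44] -> [18] and [44]
    Merge: [18] + [44] -> [18, 44]
    Split: [34, 26] -> [34] and [26]
    Merge: [34] + [26] -> [26, 34]
  Merge: [18, 44] + [26, 34] -> [18, 26, 34, 44]
Merge: [15, 19, 42, 43] + [18, 26, 34, 44] -> [15, 18, 19, 26, 34, 42, 43, 44]

Final sorted array: [15, 18, 19, 26, 34, 42, 43, 44]

The merge sort proceeds by recursively splitting the array and merging sorted halves.
After all merges, the sorted array is [15, 18, 19, 26, 34, 42, 43, 44].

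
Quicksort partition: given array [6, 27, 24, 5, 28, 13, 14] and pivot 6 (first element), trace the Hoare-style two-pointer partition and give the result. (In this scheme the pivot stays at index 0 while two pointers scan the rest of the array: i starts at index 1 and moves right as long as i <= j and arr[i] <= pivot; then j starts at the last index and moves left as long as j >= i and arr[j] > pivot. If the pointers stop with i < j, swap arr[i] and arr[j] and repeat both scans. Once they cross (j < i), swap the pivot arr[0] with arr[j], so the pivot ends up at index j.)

Hoare-style two-pointer partition with pivot = 6:

Initial array: [6, 27, 24, 5, 28, 13, 14]

Pointers start at i = 1, j = 6.
i stops at index 1 (arr[1]=27 > 6), j stops at index 3 (arr[3]=5 <= 6): swap arr[1] and arr[3], array becomes [6, 5, 24, 27, 28, 13, 14]
i ends at 2, j ends at 1: the pointers have crossed (j < i), so scanning stops.

Swap pivot arr[0] with arr[1] to place pivot at position 1: [5, 6, 24, 27, 28, 13, 14]
Pivot position: 1

After partitioning with pivot 6, the array becomes [5, 6, 24, 27, 28, 13, 14]. The pivot is placed at index 1. All elements to the left of the pivot are <= 6, and all elements to the right are > 6.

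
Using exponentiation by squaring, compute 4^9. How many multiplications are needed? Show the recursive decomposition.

Computing 4^9 by squaring (build up from 4^1; each line after the first costs one multiplication):

4^1 = 4
4^2 = (4^1)^2 = 4^2 = 16
4^4 = (4^2)^2 = 16^2 = 256
4^8 = (4^4)^2 = 256^2 = 65536
4^9 = 4 * 4^8 = 4 * 65536 = 262144

Result: 262144
Multiplications needed: 4 (4 lines after 4^1)

4^9 = 262144. Using exponentiation by squaring, this requires 4 multiplications. The key idea: if the exponent is even, square the half-power; if odd, multiply by the base once.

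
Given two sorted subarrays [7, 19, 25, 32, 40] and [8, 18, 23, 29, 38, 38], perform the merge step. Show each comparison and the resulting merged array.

Merging process:

Compare 7 vs 8: take 7 from left. Merged: [7]
Compare 19 vs 8: take 8 from right. Merged: [7, 8]
Compare 19 vs 18: take 18 from right. Merged: [7, 8, 18]
Compare 19 vs 23: take 19 from left. Merged: [7, 8, 18, 19]
Compare 25 vs 23: take 23 from right. Merged: [7, 8, 18, 19, 23]
Compare 25 vs 29: take 25 from left. Merged: [7, 8, 18, 19, 23, 25]
Compare 32 vs 29: take 29 from right. Merged: [7, 8, 18, 19, 23, 25, 29]
Compare 32 vs 38: take 32 from left. Merged: [7, 8, 18, 19, 23, 25, 29, 32]
Compare 40 vs 38: take 38 from right. Merged: [7, 8, 18, 19, 23, 25, 29, 32, 38]
Compare 40 vs 38: take 38 from right. Merged: [7, 8, 18, 19, 23, 25, 29, 32, 38, 38]
Append remaining from left: [40]. Merged: [7, 8, 18, 19, 23, 25, 29, 32, 38, 38, 40]

Final merged array: [7, 8, 18, 19, 23, 25, 29, 32, 38, 38, 40]
Total comparisons: 10

The merged array is [7, 8, 18, 19, 23, 25, 29, 32, 38, 38, 40], requiring 10 comparisons. The merge step runs in O(n) time where n is the total number of elements.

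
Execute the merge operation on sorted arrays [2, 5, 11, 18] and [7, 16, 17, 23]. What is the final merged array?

Merging process:

Compare 2 vs 7: take 2 from left. Merged: [2]
Compare 5 vs 7: take 5 from left. Merged: [2, 5]
Compare 11 vs 7: take 7 from right. Merged: [2, 5, 7]
Compare 11 vs 16: take 11 from left. Merged: [2, 5, 7, 11]
Compare 18 vs 16: take 16 from right. Merged: [2, 5, 7, 11, 16]
Compare 18 vs 17: take 17 from right. Merged: [2, 5, 7, 11, 16, 17]
Compare 18 vs 23: take 18 from left. Merged: [2, 5, 7, 11, 16, 17, 18]
Append remaining from right: [23]. Merged: [2, 5, 7, 11, 16, 17, 18, 23]

Final merged array: [2, 5, 7, 11, 16, 17, 18, 23]
Total comparisons: 7

The merged array is [2, 5, 7, 11, 16, 17, 18, 23], requiring 7 comparisons. The merge step runs in O(n) time where n is the total number of elements.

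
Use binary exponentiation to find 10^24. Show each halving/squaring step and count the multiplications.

Computing 10^24 by squaring (build up from 10^1; each line after the first costs one multiplication):

10^1 = 10
10^2 = (10^1)^2 = 10^2 = 100
10^3 = 10 * 10^2 = 10 * 100 = 1000
10^6 = (10^3)^2 = 1000^2 = 1000000
10^12 = (10^6)^2 = 1000000^2 = 1000000000000
10^24 = (10^12)^2 = 1000000000000^2 = 1000000000000000000000000

Result: 1000000000000000000000000
Multiplications needed: 5 (5 lines after 10^1)

10^24 = 1000000000000000000000000. Using exponentiation by squaring, this requires 5 multiplications. The key idea: if the exponent is even, square the half-power; if odd, multiply by the base once.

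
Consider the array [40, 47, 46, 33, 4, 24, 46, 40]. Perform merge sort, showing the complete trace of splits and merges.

Merge sort trace:

Split: [40, 47, 46, 33, 4, 24, 46, 40] -> [40, 47, 46, 33] and [4, 24, 46, 40]
  Split: [40, 47, 46, 33] -> [40, 47] and [46, 33]
    Split: [40, 47] -> [40] and [47]
    Merge: [40] + [47] -> [40, 47]
    Split: [46, 33] -> [46] and [33]
    Merge: [46] + [33] -> [33, 46]
  Merge: [40, 47] + [33, 46] -> [33, 40, 46, 47]
  Split: [4, 24, 46, 40] -> [4, 24] and [46, 40]
    Split: [4, 24] -> [4] and [24]
    Merge: [4] + [24] -> [4, 24]
    Split: [46, 40] -> [46] and [40]
    Merge: [46] + [40] -> [40, 46]
  Merge: [4, 24] + [40, 46] -> [4, 24, 40, 46]
Merge: [33, 40, 46, 47] + [4, 24, 40, 46] -> [4, 24, 33, 40, 40, 46, 46, 47]

Final sorted array: [4, 24, 33, 40, 40, 46, 46, 47]

The merge sort proceeds by recursively splitting the array and merging sorted halves.
After all merges, the sorted array is [4, 24, 33, 40, 40, 46, 46, 47].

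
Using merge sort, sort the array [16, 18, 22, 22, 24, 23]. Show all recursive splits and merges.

Merge sort trace:

Split: [16, 18, 22, 22, 24, 23] -> [16, 18, 22] and [22, 24, 23]
  Split: [16, 18, 22] -> [16] and [18, 22]
    Split: [18, 22] -> [18] and [22]
    Merge: [18] + [22] -> [18, 22]
  Merge: [16] + [18, 22] -> [16, 18, 22]
  Split: [22, 24, 23] -> [22] and [24, 23]
    Split: [24, 23] -> [24] and [23]
    Merge: [24] + [23] -> [23, 24]
  Merge: [22] + [23, 24] -> [22, 23, 24]
Merge: [16, 18, 22] + [22, 23, 24] -> [16, 18, 22, 22, 23, 24]

Final sorted array: [16, 18, 22, 22, 23, 24]

The merge sort proceeds by recursively splitting the array and merging sorted halves.
After all merges, the sorted array is [16, 18, 22, 22, 23, 24].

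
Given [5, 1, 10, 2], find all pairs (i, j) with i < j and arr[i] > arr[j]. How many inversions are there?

Finding inversions in [5, 1, 10, 2]:

(0, 1): arr[0]=5 > arr[1]=1
(0, 3): arr[0]=5 > arr[3]=2
(2, 3): arr[2]=10 > arr[3]=2

Total inversions: 3

The array has 3 inversion(s): (0,1), (0,3), (2,3). Each pair (i,j) satisfies i < j and arr[i] > arr[j].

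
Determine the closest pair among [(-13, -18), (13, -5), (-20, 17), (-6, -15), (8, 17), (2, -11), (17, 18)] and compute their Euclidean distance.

Computing all pairwise distances among 7 points:

d((-13, -18), (13, -5)) = 29.0689
d((-13, -18), (-20, 17)) = 35.6931
d((-13, -18), (-6, -15)) = 7.6158 <-- minimum
d((-13, -18), (8, 17)) = 40.8167
d((-13, -18), (2, -11)) = 16.5529
d((-13, -18), (17, 18)) = 46.8615
d((13, -5), (-20, 17)) = 39.6611
d((13, -5), (-6, -15)) = 21.4709
d((13, -5), (8, 17)) = 22.561
d((13, -5), (2, -11)) = 12.53
d((13, -5), (17, 18)) = 23.3452
d((-20, 17), (-6, -15)) = 34.9285
d((-20, 17), (8, 17)) = 28.0
d((-20, 17), (2, -11)) = 35.609
d((-20, 17), (17, 18)) = 37.0135
d((-6, -15), (8, 17)) = 34.9285
d((-6, -15), (2, -11)) = 8.9443
d((-6, -15), (17, 18)) = 40.2244
d((8, 17), (2, -11)) = 28.6356
d((8, 17), (17, 18)) = 9.0554
d((2, -11), (17, 18)) = 32.6497

Closest pair: (-13, -18) and (-6, -15) with distance 7.6158

The closest pair is (-13, -18) and (-6, -15) with Euclidean distance 7.6158. For 7 points, brute-force pairwise comparison is shown above. For large n, the divide-and-conquer algorithm (sort by x, recurse on halves, check the dividing strip) achieves O(n log n).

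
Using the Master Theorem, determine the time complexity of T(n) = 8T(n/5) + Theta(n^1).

Master Theorem for T(n) = 8T(n/5) + O(n^1):

a = 8, b = 5, c = 1
log_b(a) = log_5(8) = 1.2920

Case 1: c = 1 < log_5(8) = 1.2920
T(n) = O(n^(log_5 8))

For T(n) = 8T(n/5) + O(n^1): log_5(8) = 1.2920. This is Case 1 of the Master Theorem (c < log_b(a), work dominated by leaves), giving O(n^(log_5 8)).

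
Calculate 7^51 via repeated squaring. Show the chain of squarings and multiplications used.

Computing 7^51 by squaring (build up from 7^1; each line after the first costs one multiplication):

7^1 = 7
7^2 = (7^1)^2 = 7^2 = 49
7^3 = 7 * 7^2 = 7 * 49 = 343
7^6 = (7^3)^2 = 343^2 = 117649
7^12 = (7^6)^2 = 117649^2 = 13841287201
7^24 = (7^12)^2 = 13841287201^2 = 191581231380566414401
7^25 = 7 * 7^24 = 7 * 191581231380566414401 = 1341068619663964900807
7^50 = (7^25)^2 = 1341068619663964900807^2 = 1798465042647412146620280340569649349251249
7^51 = 7 * 7^50 = 7 * 1798465042647412146620280340569649349251249 = 12589255298531885026341962383987545444758743

Result: 12589255298531885026341962383987545444758743
Multiplications needed: 8 (8 lines after 7^1)

7^51 = 12589255298531885026341962383987545444758743. Using exponentiation by squaring, this requires 8 multiplications. The key idea: if the exponent is even, square the half-power; if odd, multiply by the base once.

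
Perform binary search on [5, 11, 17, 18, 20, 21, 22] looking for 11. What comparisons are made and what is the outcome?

Binary search for 11 in [5, 11, 17, 18, 20, 21, 22]:

lo=0, hi=6, mid=3, arr[mid]=18 -> 18 > 11, search left half
lo=0, hi=2, mid=1, arr[mid]=11 -> Found target at index 1!

Binary search finds 11 at index 1 after 2 comparisons. The search repeatedly halves the search space by comparing with the middle element.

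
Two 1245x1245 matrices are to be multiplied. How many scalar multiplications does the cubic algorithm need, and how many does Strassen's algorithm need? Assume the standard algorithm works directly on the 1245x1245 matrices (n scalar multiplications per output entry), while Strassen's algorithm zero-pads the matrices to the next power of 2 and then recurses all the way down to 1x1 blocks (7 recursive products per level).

Matrix multiplication for 1245x1245 matrices:

Strassen's algorithm requires power-of-2 dimensions. Pad 1245x1245 to 2048x2048 (next power of 2).

Standard algorithm: 1245^3 = 1929781125 multiplications
Strassen's algorithm: 7^(log2(2048)) = 7^11 = 1977326743 multiplications
Difference: 1929781125 - 1977326743 = -47545618 (Strassen uses MORE here due to padding overhead — for small or just-over-power-of-2 n, padding can outweigh the per-level savings)

Standard: 1929781125 multiplications (1245^3). Strassen: 1977326743 multiplications (7^11, after padding to 2048x2048). Strassen reduces 8 recursive multiplications to 7 at each level.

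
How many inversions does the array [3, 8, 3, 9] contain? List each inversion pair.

Finding inversions in [3, 8, 3, 9]:

(1, 2): arr[1]=8 > arr[2]=3

Total inversions: 1

The array has 1 inversion(s): (1,2). Each pair (i,j) satisfies i < j and arr[i] > arr[j].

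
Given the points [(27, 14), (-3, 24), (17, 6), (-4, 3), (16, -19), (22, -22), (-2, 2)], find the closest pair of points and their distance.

Computing all pairwise distances among 7 points:

d((27, 14), (-3, 24)) = 31.6228
d((27, 14), (17, 6)) = 12.8062
d((27, 14), (-4, 3)) = 32.8938
d((27, 14), (16, -19)) = 34.7851
d((27, 14), (22, -22)) = 36.3456
d((27, 14), (-2, 2)) = 31.3847
d((-3, 24), (17, 6)) = 26.9072
d((-3, 24), (-4, 3)) = 21.0238
d((-3, 24), (16, -19)) = 47.0106
d((-3, 24), (22, -22)) = 52.3546
d((-3, 24), (-2, 2)) = 22.0227
d((17, 6), (-4, 3)) = 21.2132
d((17, 6), (16, -19)) = 25.02
d((17, 6), (22, -22)) = 28.4429
d((17, 6), (-2, 2)) = 19.4165
d((-4, 3), (16, -19)) = 29.7321
d((-4, 3), (22, -22)) = 36.0694
d((-4, 3), (-2, 2)) = 2.2361 <-- minimum
d((16, -19), (22, -22)) = 6.7082
d((16, -19), (-2, 2)) = 27.6586
d((22, -22), (-2, 2)) = 33.9411

Closest pair: (-4, 3) and (-2, 2) with distance 2.2361

The closest pair is (-4, 3) and (-2, 2) with Euclidean distance 2.2361. For 7 points, brute-force pairwise comparison is shown above. For large n, the divide-and-conquer algorithm (sort by x, recurse on halves, check the dividing strip) achieves O(n log n).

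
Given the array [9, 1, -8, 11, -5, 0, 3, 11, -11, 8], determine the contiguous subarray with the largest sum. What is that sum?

Using Kadane's algorithm on [9, 1, -8, 11, -5, 0, 3, 11, -11, 8]:

Scanning through the array:
Position 1 (value 1): max_ending_here = 10, max_so_far = 10
Position 2 (value -8): max_ending_here = 2, max_so_far = 10
Position 3 (value 11): max_ending_here = 13, max_so_far = 13
Position 4 (value -5): max_ending_here = 8, max_so_far = 13
Position 5 (value 0): max_ending_here = 8, max_so_far = 13
Position 6 (value 3): max_ending_here = 11, max_so_far = 13
Position 7 (value 11): max_ending_here = 22, max_so_far = 22
Position 8 (value -11): max_ending_here = 11, max_so_far = 22
Position 9 (value 8): max_ending_here = 19, max_so_far = 22

Maximum subarray: [9, 1, -8, 11, -5, 0, 3, 11]
Maximum sum: 22

The maximum subarray is [9, 1, -8, 11, -5, 0, 3, 11] with sum 22. This subarray runs from index 0 to index 7.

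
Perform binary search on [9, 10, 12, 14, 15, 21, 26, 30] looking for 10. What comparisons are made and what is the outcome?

Binary search for 10 in [9, 10, 12, 14, 15, 21, 26, 30]:

lo=0, hi=7, mid=3, arr[mid]=14 -> 14 > 10, search left half
lo=0, hi=2, mid=1, arr[mid]=10 -> Found target at index 1!

Binary search finds 10 at index 1 after 2 comparisons. The search repeatedly halves the search space by comparing with the middle element.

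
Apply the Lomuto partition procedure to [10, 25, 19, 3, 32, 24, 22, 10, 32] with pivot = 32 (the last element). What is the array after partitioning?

Lomuto partition with pivot = 32:

Initial array: [10, 25, 19, 3, 32, 24, 22, 10, 32]

arr[0]=10 <= 32: swap with position 0, array becomes [10, 25, 19, 3, 32, 24, 22, 10, 32]
arr[1]=25 <= 32: swap with position 1, array becomes [10, 25, 19, 3, 32, 24, 22, 10, 32]
arr[2]=19 <= 32: swap with position 2, array becomes [10, 25, 19, 3, 32, 24, 22, 10, 32]
arr[3]=3 <= 32: swap with position 3, array becomes [10, 25, 19, 3, 32, 24, 22, 10, 32]
arr[4]=32 <= 32: swap with position 4, array becomes [10, 25, 19, 3, 32, 24, 22, 10, 32]
arr[5]=24 <= 32: swap with position 5, array becomes [10, 25, 19, 3, 32, 24, 22, 10, 32]
arr[6]=22 <= 32: swap with position 6, array becomes [10, 25, 19, 3, 32, 24, 22, 10, 32]
arr[7]=10 <= 32: swap with position 7, array becomes [10, 25, 19, 3, 32, 24, 22, 10, 32]

Place pivot at position 8: [10, 25, 19, 3, 32, 24, 22, 10, 32]
Pivot position: 8

After partitioning with pivot 32, the array becomes [10, 25, 19, 3, 32, 24, 22, 10, 32]. The pivot is placed at index 8. All elements to the left of the pivot are <= 32, and all elements to the right are > 32.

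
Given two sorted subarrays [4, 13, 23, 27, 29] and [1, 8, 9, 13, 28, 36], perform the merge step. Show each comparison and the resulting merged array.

Merging process:

Compare 4 vs 1: take 1 from right. Merged: [1]
Compare 4 vs 8: take 4 from left. Merged: [1, 4]
Compare 13 vs 8: take 8 from right. Merged: [1, 4, 8]
Compare 13 vs 9: take 9 from right. Merged: [1, 4, 8, 9]
Compare 13 vs 13: take 13 from left. Merged: [1, 4, 8, 9, 13]
Compare 23 vs 13: take 13 from right. Merged: [1, 4, 8, 9, 13, 13]
Compare 23 vs 28: take 23 from left. Merged: [1, 4, 8, 9, 13, 13, 23]
Compare 27 vs 28: take 27 from left. Merged: [1, 4, 8, 9, 13, 13, 23, 27]
Compare 29 vs 28: take 28 from right. Merged: [1, 4, 8, 9, 13, 13, 23, 27, 28]
Compare 29 vs 36: take 29 from left. Merged: [1, 4, 8, 9, 13, 13, 23, 27, 28, 29]
Append remaining from right: [36]. Merged: [1, 4, 8, 9, 13, 13, 23, 27, 28, 29, 36]

Final merged array: [1, 4, 8, 9, 13, 13, 23, 27, 28, 29, 36]
Total comparisons: 10

The merged array is [1, 4, 8, 9, 13, 13, 23, 27, 28, 29, 36], requiring 10 comparisons. The merge step runs in O(n) time where n is the total number of elements.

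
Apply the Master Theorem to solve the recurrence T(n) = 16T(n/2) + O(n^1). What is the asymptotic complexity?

Master Theorem for T(n) = 16T(n/2) + O(n^1):

a = 16, b = 2, c = 1
log_b(a) = log_2(16) = 4.0000

Case 1: c = 1 < log_2(16) = 4.0000
T(n) = O(n^(log_2 16)) = O(n^4)

For T(n) = 16T(n/2) + O(n^1): log_2(16) = 4.0000. This is Case 1 of the Master Theorem (c < log_b(a), work dominated by leaves), giving O(n^4).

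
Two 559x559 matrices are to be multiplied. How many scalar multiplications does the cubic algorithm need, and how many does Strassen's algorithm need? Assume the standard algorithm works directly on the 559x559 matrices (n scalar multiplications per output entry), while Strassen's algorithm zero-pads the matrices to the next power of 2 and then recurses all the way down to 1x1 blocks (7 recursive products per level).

Matrix multiplication for 559x559 matrices:

Strassen's algorithm requires power-of-2 dimensions. Pad 559x559 to 1024x1024 (next power of 2).

Standard algorithm: 559^3 = 174676879 multiplications
Strassen's algorithm: 7^(log2(1024)) = 7^10 = 282475249 multiplications
Difference: 174676879 - 282475249 = -107798370 (Strassen uses MORE here due to padding overhead — for small or just-over-power-of-2 n, padding can outweigh the per-level savings)

Standard: 174676879 multiplications (559^3). Strassen: 282475249 multiplications (7^10, after padding to 1024x1024). Strassen reduces 8 recursive multiplications to 7 at each level.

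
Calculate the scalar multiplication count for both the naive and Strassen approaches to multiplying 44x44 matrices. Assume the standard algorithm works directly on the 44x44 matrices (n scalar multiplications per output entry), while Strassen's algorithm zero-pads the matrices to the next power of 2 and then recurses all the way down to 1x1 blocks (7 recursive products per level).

Matrix multiplication for 44x44 matrices:

Strassen's algorithm requires power-of-2 dimensions. Pad 44x44 to 64x64 (next power of 2).

Standard algorithm: 44^3 = 85184 multiplications
Strassen's algorithm: 7^(log2(64)) = 7^6 = 117649 multiplications
Difference: 85184 - 117649 = -32465 (Strassen uses MORE here due to padding overhead — for small or just-over-power-of-2 n, padding can outweigh the per-level savings)

Standard: 85184 multiplications (44^3). Strassen: 117649 multiplications (7^6, after padding to 64x64). Strassen reduces 8 recursive multiplications to 7 at each level.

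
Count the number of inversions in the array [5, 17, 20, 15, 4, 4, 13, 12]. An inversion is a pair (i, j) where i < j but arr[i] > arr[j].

Finding inversions in [5, 17, 20, 15, 4, 4, 13, 12]:

(0, 4): arr[0]=5 > arr[4]=4
(0, 5): arr[0]=5 > arr[5]=4
(1, 3): arr[1]=17 > arr[3]=15
(1, 4): arr[1]=17 > arr[4]=4
(1, 5): arr[1]=17 > arr[5]=4
(1, 6): arr[1]=17 > arr[6]=13
(1, 7): arr[1]=17 > arr[7]=12
(2, 3): arr[2]=20 > arr[3]=15
(2, 4): arr[2]=20 > arr[4]=4
(2, 5): arr[2]=20 > arr[5]=4
(2, 6): arr[2]=20 > arr[6]=13
(2, 7): arr[2]=20 > arr[7]=12
(3, 4): arr[3]=15 > arr[4]=4
(3, 5): arr[3]=15 > arr[5]=4
(3, 6): arr[3]=15 > arr[6]=13
(3, 7): arr[3]=15 > arr[7]=12
(6, 7): arr[6]=13 > arr[7]=12

Total inversions: 17

The array has 17 inversion(s): (0,4), (0,5), (1,3), (1,4), (1,5), (1,6), (1,7), (2,3), (2,4), (2,5), (2,6), (2,7), (3,4), (3,5), (3,6), (3,7), (6,7). Each pair (i,j) satisfies i < j and arr[i] > arr[j].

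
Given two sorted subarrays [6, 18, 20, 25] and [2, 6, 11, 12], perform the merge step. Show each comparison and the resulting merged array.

Merging process:

Compare 6 vs 2: take 2 from right. Merged: [2]
Compare 6 vs 6: take 6 from left. Merged: [2, 6]
Compare 18 vs 6: take 6 from right. Merged: [2, 6, 6]
Compare 18 vs 11: take 11 from right. Merged: [2, 6, 6, 11]
Compare 18 vs 12: take 12 from right. Merged: [2, 6, 6, 11, 12]
Append remaining from left: [18, 20, 25]. Merged: [2, 6, 6, 11, 12, 18, 20, 25]

Final merged array: [2, 6, 6, 11, 12, 18, 20, 25]
Total comparisons: 5

The merged array is [2, 6, 6, 11, 12, 18, 20, 25], requiring 5 comparisons. The merge step runs in O(n) time where n is the total number of elements.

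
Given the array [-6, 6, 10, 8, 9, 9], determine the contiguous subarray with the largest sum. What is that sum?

Using Kadane's algorithm on [-6, 6, 10, 8, 9, 9]:

Scanning through the array:
Position 1 (value 6): max_ending_here = 6, max_so_far = 6
Position 2 (value 10): max_ending_here = 16, max_so_far = 16
Position 3 (value 8): max_ending_here = 24, max_so_far = 24
Position 4 (value 9): max_ending_here = 33, max_so_far = 33
Position 5 (value 9): max_ending_here = 42, max_so_far = 42

Maximum subarray: [6, 10, 8, 9, 9]
Maximum sum: 42

The maximum subarray is [6, 10, 8, 9, 9] with sum 42. This subarray runs from index 1 to index 5.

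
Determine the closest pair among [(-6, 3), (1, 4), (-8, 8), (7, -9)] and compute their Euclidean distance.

Computing all pairwise distances among 4 points:

d((-6, 3), (1, 4)) = 7.0711
d((-6, 3), (-8, 8)) = 5.3852 <-- minimum
d((-6, 3), (7, -9)) = 17.6918
d((1, 4), (-8, 8)) = 9.8489
d((1, 4), (7, -9)) = 14.3178
d((-8, 8), (7, -9)) = 22.6716

Closest pair: (-6, 3) and (-8, 8) with distance 5.3852

The closest pair is (-6, 3) and (-8, 8) with Euclidean distance 5.3852. For 4 points, brute-force pairwise comparison is shown above. For large n, the divide-and-conquer algorithm (sort by x, recurse on halves, check the dividing strip) achieves O(n log n).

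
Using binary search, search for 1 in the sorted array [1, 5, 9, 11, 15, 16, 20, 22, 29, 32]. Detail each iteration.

Binary search for 1 in [1, 5, 9, 11, 15, 16, 20, 22, 29, 32]:

lo=0, hi=9, mid=4, arr[mid]=15 -> 15 > 1, search left half
lo=0, hi=3, mid=1, arr[mid]=5 -> 5 > 1, search left half
lo=0, hi=0, mid=0, arr[mid]=1 -> Found target at index 0!

Binary search finds 1 at index 0 after 3 comparisons. The search repeatedly halves the search space by comparing with the middle element.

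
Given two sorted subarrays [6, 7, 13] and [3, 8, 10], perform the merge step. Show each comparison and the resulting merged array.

Merging process:

Compare 6 vs 3: take 3 from right. Merged: [3]
Compare 6 vs 8: take 6 from left. Merged: [3, 6]
Compare 7 vs 8: take 7 from left. Merged: [3, 6, 7]
Compare 13 vs 8: take 8 from right. Merged: [3, 6, 7, 8]
Compare 13 vs 10: take 10 from right. Merged: [3, 6, 7, 8, 10]
Append remaining from left: [13]. Merged: [3, 6, 7, 8, 10, 13]

Final merged array: [3, 6, 7, 8, 10, 13]
Total comparisons: 5

The merged array is [3, 6, 7, 8, 10, 13], requiring 5 comparisons. The merge step runs in O(n) time where n is the total number of elements.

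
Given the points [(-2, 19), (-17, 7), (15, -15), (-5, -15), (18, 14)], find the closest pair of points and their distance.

Computing all pairwise distances among 5 points:

d((-2, 19), (-17, 7)) = 19.2094 <-- minimum
d((-2, 19), (15, -15)) = 38.0132
d((-2, 19), (-5, -15)) = 34.1321
d((-2, 19), (18, 14)) = 20.6155
d((-17, 7), (15, -15)) = 38.833
d((-17, 7), (-5, -15)) = 25.0599
d((-17, 7), (18, 14)) = 35.6931
d((15, -15), (-5, -15)) = 20.0
d((15, -15), (18, 14)) = 29.1548
d((-5, -15), (18, 14)) = 37.0135

Closest pair: (-2, 19) and (-17, 7) with distance 19.2094

The closest pair is (-2, 19) and (-17, 7) with Euclidean distance 19.2094. For 5 points, brute-force pairwise comparison is shown above. For large n, the divide-and-conquer algorithm (sort by x, recurse on halves, check the dividing strip) achieves O(n log n).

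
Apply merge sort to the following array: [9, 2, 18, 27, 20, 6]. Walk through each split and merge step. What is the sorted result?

Merge sort trace:

Split: [9, 2, 18, 27, 20, 6] -> [9, 2, 18] and [27, 20, 6]
  Split: [9, 2, 18] -> [9] and [2, 18]
    Split: [2, 18] -> [2] and [18]
    Merge: [2] + [18] -> [2, 18]
  Merge: [9] + [2, 18] -> [2, 9, 18]
  Split: [27, 20, 6] -> [27] and [20, 6]
    Split: [20, 6] -> [20] and [6]
    Merge: [20] + [6] -> [6, 20]
  Merge: [27] + [6, 20] -> [6, 20, 27]
Merge: [2, 9, 18] + [6, 20, 27] -> [2, 6, 9, 18, 20, 27]

Final sorted array: [2, 6, 9, 18, 20, 27]

The merge sort proceeds by recursively splitting the array and merging sorted halves.
After all merges, the sorted array is [2, 6, 9, 18, 20, 27].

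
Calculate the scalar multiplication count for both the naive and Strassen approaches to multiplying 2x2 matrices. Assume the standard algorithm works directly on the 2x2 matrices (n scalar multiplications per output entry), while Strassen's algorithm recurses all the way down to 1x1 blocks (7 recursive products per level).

Matrix multiplication for 2x2 matrices:

Standard algorithm: 2^3 = 8 multiplications
Strassen's algorithm: 7^(log2(2)) = 7^1 = 7 multiplications
Savings: 8 - 7 = 1 multiplications

Standard: 8 multiplications (2^3). Strassen: 7 multiplications (7^1). Strassen reduces 8 recursive multiplications to 7 at each level.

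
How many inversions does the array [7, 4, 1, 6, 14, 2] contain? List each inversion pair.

Finding inversions in [7, 4, 1, 6, 14, 2]:

(0, 1): arr[0]=7 > arr[1]=4
(0, 2): arr[0]=7 > arr[2]=1
(0, 3): arr[0]=7 > arr[3]=6
(0, 5): arr[0]=7 > arr[5]=2
(1, 2): arr[1]=4 > arr[2]=1
(1, 5): arr[1]=4 > arr[5]=2
(3, 5): arr[3]=6 > arr[5]=2
(4, 5): arr[4]=14 > arr[5]=2

Total inversions: 8

The array has 8 inversion(s): (0,1), (0,2), (0,3), (0,5), (1,2), (1,5), (3,5), (4,5). Each pair (i,j) satisfies i < j and arr[i] > arr[j].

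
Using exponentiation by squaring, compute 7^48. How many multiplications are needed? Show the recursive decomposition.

Computing 7^48 by squaring (build up from 7^1; each line after the first costs one multiplication):

7^1 = 7
7^2 = (7^1)^2 = 7^2 = 49
7^3 = 7 * 7^2 = 7 * 49 = 343
7^6 = (7^3)^2 = 343^2 = 117649
7^12 = (7^6)^2 = 117649^2 = 13841287201
7^24 = (7^12)^2 = 13841287201^2 = 191581231380566414401
7^48 = (7^24)^2 = 191581231380566414401^2 = 36703368217294125441230211032033660188801

Result: 36703368217294125441230211032033660188801
Multiplications needed: 6 (6 lines after 7^1)

7^48 = 36703368217294125441230211032033660188801. Using exponentiation by squaring, this requires 6 multiplications. The key idea: if the exponent is even, square the half-power; if odd, multiply by the base once.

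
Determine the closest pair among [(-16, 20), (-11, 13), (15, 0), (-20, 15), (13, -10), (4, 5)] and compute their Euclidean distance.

Computing all pairwise distances among 6 points:

d((-16, 20), (-11, 13)) = 8.6023
d((-16, 20), (15, 0)) = 36.8917
d((-16, 20), (-20, 15)) = 6.4031 <-- minimum
d((-16, 20), (13, -10)) = 41.7253
d((-16, 20), (4, 5)) = 25.0
d((-11, 13), (15, 0)) = 29.0689
d((-11, 13), (-20, 15)) = 9.2195
d((-11, 13), (13, -10)) = 33.2415
d((-11, 13), (4, 5)) = 17.0
d((15, 0), (-20, 15)) = 38.0789
d((15, 0), (13, -10)) = 10.198
d((15, 0), (4, 5)) = 12.083
d((-20, 15), (13, -10)) = 41.4005
d((-20, 15), (4, 5)) = 26.0
d((13, -10), (4, 5)) = 17.4929

Closest pair: (-16, 20) and (-20, 15) with distance 6.4031

The closest pair is (-16, 20) and (-20, 15) with Euclidean distance 6.4031. For 6 points, brute-force pairwise comparison is shown above. For large n, the divide-and-conquer algorithm (sort by x, recurse on halves, check the dividing strip) achieves O(n log n).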